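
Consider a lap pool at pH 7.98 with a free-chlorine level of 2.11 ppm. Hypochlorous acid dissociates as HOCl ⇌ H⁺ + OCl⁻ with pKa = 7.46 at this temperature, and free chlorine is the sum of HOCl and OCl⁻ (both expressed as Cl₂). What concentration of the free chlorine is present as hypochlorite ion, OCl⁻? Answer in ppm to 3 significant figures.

1.62 ppm

[OCl⁻]/[HOCl] = 10^(pH − pKa) = 10^(7.98 − 7.46) = 10^0.52 = 3.311.
Fraction as HOCl = 1 / (1 + 3.311) = 0.2319.
OCl⁻ = (1 − 0.2319) × 2.11 ppm = 1.621 ppm.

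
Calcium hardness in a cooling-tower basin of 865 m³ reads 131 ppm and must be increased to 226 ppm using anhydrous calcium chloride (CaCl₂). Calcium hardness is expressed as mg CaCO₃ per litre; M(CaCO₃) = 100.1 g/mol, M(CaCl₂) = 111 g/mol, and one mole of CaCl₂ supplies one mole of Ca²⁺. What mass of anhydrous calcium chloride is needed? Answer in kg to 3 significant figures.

91.1 kg

Volume: 865 m³ = 865,000 L.
Hardness to add: (226 − 131) = 95 mg/L as CaCO₃ × 865,000 L = 82,180 g as CaCO₃.
Moles of Ca²⁺ (1 mol Ca²⁺ ≡ 1 mol CaCO₃): 82,180 / 100.1 g/mol = 820.9 mol.
Mass of CaCl₂: 820.9 × 111 = 91,120 g.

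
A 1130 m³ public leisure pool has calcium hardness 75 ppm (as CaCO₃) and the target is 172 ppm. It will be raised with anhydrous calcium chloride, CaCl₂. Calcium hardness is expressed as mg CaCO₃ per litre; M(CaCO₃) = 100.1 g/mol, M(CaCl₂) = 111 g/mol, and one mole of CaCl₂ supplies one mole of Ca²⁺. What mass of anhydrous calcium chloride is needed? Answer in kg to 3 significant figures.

Volume: 1130 m³ = 1,130,000 L.
Hardness to add: (172 − 75) = 97 mg/L as CaCO₃ × 1,130,000 L = 109,600 g as CaCO₃.
Moles of Ca²⁺ (1 mol Ca²⁺ ≡ 1 mol CaCO₃): 109,600 / 100.1 g/mol = 1095 mol.
Mass of CaCl₂: 1095 × 111 = 121,500 g.

122 kg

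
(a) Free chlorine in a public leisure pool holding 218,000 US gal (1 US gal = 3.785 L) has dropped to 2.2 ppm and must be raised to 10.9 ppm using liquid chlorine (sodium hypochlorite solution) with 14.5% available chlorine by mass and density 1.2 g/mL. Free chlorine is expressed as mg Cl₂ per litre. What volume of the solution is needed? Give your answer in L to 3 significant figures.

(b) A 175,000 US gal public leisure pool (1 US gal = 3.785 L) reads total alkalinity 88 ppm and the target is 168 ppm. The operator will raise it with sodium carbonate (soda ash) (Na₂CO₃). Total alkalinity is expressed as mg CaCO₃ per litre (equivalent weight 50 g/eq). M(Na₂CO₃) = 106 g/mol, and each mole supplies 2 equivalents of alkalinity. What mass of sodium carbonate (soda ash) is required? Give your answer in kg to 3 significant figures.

(a) 41.3 L; (b) 56.2 kg

(a) Volume: 218,000 US gal × 3.785 L/gal = 825,130 L.
(a) Chlorine deficit: 10.9 − 2.2 = 8.7 ppm = 8.7 mg/L as Cl₂.
(a) Cl₂ equivalent needed: 8.7 mg/L × 825,130 L = 7,179,000 mg = 7179 g.
(a) Product at 14.5% available chlorine: 7179 / 0.145 = 49,510 g.
(a) Volume at density 1.2 g/mL: 49,510 g ÷ 1.2 g/mL = 41,260 mL.

(b) Volume: 175,000 US gal × 3.785 L/gal = 662,375 L.
(b) Alkalinity to add: (168 − 88) = 80 mg/L as CaCO₃ × 662,375 L = 52,990 g as CaCO₃.
(b) Equivalents: 52,990 g ÷ 50 g/eq = 1060 eq.
(b) Each mole of Na₂CO₃ supplies 2 eq, so 1060 / 2 = 529.9 mol.
(b) Mass: 529.9 mol × 106 g/mol = 56,170 g.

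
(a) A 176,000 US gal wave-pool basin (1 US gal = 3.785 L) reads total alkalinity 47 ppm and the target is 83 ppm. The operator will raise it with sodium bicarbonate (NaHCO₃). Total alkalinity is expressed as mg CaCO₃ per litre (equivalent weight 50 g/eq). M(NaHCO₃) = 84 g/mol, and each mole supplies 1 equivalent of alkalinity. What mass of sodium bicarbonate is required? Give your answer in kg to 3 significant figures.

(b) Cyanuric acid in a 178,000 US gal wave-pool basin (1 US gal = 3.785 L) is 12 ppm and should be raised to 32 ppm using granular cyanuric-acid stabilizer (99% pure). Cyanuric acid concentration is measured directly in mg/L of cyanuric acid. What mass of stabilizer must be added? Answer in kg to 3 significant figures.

(a) 40.3 kg; (b) 13.6 kg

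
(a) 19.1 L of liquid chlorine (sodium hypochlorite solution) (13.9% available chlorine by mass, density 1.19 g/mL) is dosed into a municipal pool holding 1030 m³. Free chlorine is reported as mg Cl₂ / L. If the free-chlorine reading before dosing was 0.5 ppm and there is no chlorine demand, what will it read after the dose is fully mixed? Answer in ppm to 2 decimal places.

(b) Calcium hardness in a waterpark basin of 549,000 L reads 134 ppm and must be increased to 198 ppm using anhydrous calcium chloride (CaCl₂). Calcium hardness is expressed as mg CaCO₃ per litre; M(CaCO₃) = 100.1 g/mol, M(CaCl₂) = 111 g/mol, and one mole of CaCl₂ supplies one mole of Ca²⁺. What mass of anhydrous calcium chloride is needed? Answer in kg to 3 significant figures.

(a) 3.57 ppm; (b) 39.0 kg

(a) Volume: 1030 m³ = 1,030,000 L.
(a) Mass of solution: 19.1 L × 1000 mL/L × 1.19 g/mL = 22,730 g.
(a) Available chlorine delivered: 22,730 g × 0.139 = 3159 g as Cl₂.
(a) Concentration rise: 3159 g / 1,030,000 L = 3.067 mg/L = 3.07 ppm.
(a) Final FC: 0.5 + 3.07 = 3.57 ppm.

(b) Hardness to add: (198 − 134) = 64 mg/L as CaCO₃ × 549,000 L = 35,140 g as CaCO₃.
(b) Moles of Ca²⁺ (1 mol Ca²⁺ ≡ 1 mol CaCO₃): 35,140 / 100.1 g/mol = 351 mol.
(b) Mass of CaCl₂: 351 × 111 = 38,960 g.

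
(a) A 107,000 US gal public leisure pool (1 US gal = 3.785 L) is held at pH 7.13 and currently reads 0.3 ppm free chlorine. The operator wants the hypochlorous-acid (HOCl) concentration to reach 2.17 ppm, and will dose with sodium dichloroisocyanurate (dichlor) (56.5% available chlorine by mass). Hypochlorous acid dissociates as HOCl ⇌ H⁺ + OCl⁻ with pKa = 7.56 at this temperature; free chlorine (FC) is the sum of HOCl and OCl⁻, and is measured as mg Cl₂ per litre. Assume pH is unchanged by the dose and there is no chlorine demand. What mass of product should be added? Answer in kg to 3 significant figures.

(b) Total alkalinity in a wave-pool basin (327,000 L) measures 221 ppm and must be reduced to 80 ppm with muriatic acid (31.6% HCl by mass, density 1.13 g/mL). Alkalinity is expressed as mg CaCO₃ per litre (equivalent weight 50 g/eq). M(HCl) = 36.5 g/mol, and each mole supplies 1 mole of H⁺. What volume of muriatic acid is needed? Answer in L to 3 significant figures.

(a) Volume: 107,000 US gal × 3.785 L/gal = 404,995 L.
(a) [OCl⁻]/[HOCl] = 10^(pH − pKa) = 10^(7.13 − 7.56) = 0.3715; fraction as HOCl = 1/(1 + 0.3715) = 0.7291.
(a) Free chlorine required for 2.17 ppm HOCl: 2.17 / 0.7291 = 2.976 ppm.
(a) FC to add: 2.976 − 0.3 = 2.676 mg/L as Cl₂.
(a) Cl₂ equivalent: 2.676 mg/L × 404,995 L = 1084 g.
(a) Product at 56.5% available Cl: 1084 / 0.565 = 1918 g.

(b) Alkalinity to neutralize: (221 − 80) = 141 mg/L as CaCO₃ × 327,000 L = 46,110 g as CaCO₃.
(b) Equivalents of H⁺ required: 46,110 ÷ 50 g/eq = 922.1 eq = 922.1 mol HCl.
(b) Mass of HCl: 922.1 × 36.5 = 33,660 g.
(b) Mass of 31.6% solution: 33,660 / 0.316 = 106,500 g.
(b) Volume: 106,500 g ÷ 1.13 g/mL = 94,260 mL.

(a) 1.92 kg; (b) 94.3 L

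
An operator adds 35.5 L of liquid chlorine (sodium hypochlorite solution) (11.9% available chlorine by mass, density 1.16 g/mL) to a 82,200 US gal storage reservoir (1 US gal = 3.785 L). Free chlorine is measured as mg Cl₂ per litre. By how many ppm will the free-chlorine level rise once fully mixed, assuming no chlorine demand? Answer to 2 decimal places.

Volume: 82,200 US gal × 3.785 L/gal = 311,127 L.
Mass of solution: 35.5 L × 1000 mL/L × 1.16 g/mL = 41,180 g.
Available chlorine delivered: 41,180 g × 0.119 = 4900 g as Cl₂.
Concentration rise: 4900 g / 311,127 L = 15.75 mg/L = 15.75 ppm.

15.75 ppm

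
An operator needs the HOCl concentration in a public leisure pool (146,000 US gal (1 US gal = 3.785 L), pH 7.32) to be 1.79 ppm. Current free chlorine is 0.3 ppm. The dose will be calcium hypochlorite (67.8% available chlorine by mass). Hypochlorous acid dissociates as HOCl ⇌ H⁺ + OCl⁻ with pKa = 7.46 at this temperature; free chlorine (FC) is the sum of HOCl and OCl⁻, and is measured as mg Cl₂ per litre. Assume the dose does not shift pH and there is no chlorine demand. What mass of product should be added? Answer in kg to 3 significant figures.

Volume: 146,000 US gal × 3.785 L/gal = 552,610 L.
[OCl⁻]/[HOCl] = 10^(pH − pKa) = 10^(7.32 − 7.46) = 0.7244; fraction as HOCl = 1/(1 + 0.7244) = 0.5799.
Free chlorine required for 1.79 ppm HOCl: 1.79 / 0.5799 = 3.087 ppm.
FC to add: 3.087 − 0.3 = 2.787 mg/L as Cl₂.
Cl₂ equivalent: 2.787 mg/L × 552,610 L = 1540 g.
Product at 67.8% available Cl: 1540 / 0.678 = 2271 g.

2.27 kg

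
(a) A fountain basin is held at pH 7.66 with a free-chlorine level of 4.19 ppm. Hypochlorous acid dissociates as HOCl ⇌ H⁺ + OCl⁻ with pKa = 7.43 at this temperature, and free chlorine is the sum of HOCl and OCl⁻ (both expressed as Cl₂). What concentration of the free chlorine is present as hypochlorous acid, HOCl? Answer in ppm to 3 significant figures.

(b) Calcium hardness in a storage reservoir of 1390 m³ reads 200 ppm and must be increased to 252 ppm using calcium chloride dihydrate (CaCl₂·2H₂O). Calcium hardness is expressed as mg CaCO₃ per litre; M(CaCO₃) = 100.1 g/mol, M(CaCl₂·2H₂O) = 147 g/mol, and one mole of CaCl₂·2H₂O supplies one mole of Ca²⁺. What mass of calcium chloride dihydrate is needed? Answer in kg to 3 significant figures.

(a) 1.55 ppm; (b) 106 kg

(a) [OCl⁻]/[HOCl] = 10^(pH − pKa) = 10^(7.66 − 7.43) = 10^0.23 = 1.698.
(a) Fraction as HOCl = 1 / (1 + 1.698) = 0.3706.
(a) HOCl = 0.3706 × 4.19 ppm = 1.553 ppm.

(b) Volume: 1390 m³ = 1,390,000 L.
(b) Hardness to add: (252 − 200) = 52 mg/L as CaCO₃ × 1,390,000 L = 72,280 g as CaCO₃.
(b) Moles of Ca²⁺ (1 mol Ca²⁺ ≡ 1 mol CaCO₃): 72,280 / 100.1 g/mol = 722.1 mol.
(b) Mass of CaCl₂·2H₂O: 722.1 × 147 = 106,100 g.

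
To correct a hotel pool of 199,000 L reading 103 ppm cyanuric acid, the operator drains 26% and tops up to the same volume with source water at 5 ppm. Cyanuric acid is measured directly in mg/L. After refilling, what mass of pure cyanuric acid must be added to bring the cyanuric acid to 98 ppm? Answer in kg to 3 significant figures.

After draining 26% and refilling: 103 × 0.74 + 5 × 0.26 = 77.52 ppm.
Deficit to target: 98 − 77.52 = 20.48 mg/L.
Mass: 20.48 mg/L × 199,000 L = 4076 g cyanuric acid.

4.08 kg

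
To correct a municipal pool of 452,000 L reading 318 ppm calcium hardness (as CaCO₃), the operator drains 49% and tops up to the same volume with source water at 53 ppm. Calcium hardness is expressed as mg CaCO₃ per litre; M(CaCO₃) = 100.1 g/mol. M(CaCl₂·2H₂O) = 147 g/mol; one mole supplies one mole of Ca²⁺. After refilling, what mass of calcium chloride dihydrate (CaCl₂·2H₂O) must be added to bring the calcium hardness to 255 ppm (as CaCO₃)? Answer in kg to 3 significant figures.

44.4 kg

After draining 49% and refilling: 318 × 0.51 + 53 × 0.49 = 188.15 ppm.
Deficit to target: 255 − 188.15 = 66.85 mg/L.
As CaCO₃: 66.85 mg/L × 452,000 L = 30,220 g; ÷ 100.1 = 301.9 mol Ca²⁺.
Mass: 301.9 × 147 = 44,370 g.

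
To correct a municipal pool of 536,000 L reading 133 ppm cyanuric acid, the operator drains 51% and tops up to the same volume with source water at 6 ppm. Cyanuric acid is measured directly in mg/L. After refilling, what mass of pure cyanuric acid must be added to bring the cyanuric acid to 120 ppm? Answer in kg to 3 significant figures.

After draining 51% and refilling: 133 × 0.49 + 6 × 0.51 = 68.23 ppm.
Deficit to target: 120 − 68.23 = 51.77 mg/L.
Mass: 51.77 mg/L × 536,000 L = 27,750 g cyanuric acid.

27.7 kg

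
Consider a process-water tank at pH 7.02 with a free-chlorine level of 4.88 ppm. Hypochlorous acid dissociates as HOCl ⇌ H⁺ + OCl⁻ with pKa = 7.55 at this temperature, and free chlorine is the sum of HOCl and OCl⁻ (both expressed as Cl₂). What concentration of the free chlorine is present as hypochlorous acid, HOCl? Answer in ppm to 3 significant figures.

3.77 ppm

[OCl⁻]/[HOCl] = 10^(pH − pKa) = 10^(7.02 − 7.55) = 10^-0.53 = 0.2951.
Fraction as HOCl = 1 / (1 + 0.2951) = 0.7721.
HOCl = 0.7721 × 4.88 ppm = 3.768 ppm.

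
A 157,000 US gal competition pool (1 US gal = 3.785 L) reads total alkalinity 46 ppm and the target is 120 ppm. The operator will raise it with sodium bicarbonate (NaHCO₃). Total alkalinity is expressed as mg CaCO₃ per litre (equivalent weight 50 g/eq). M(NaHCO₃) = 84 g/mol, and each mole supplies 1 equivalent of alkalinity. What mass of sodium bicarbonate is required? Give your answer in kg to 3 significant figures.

73.9 kg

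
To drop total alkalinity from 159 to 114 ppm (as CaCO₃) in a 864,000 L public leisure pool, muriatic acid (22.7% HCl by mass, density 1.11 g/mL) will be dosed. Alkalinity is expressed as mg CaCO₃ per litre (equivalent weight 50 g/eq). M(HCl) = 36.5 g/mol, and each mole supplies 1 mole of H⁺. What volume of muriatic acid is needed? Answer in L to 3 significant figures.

Alkalinity to neutralize: (159 − 114) = 45 mg/L as CaCO₃ × 864,000 L = 38,880 g as CaCO₃.
Equivalents of H⁺ required: 38,880 ÷ 50 g/eq = 777.6 eq = 777.6 mol HCl.
Mass of HCl: 777.6 × 36.5 = 28,380 g.
Mass of 22.7% solution: 28,380 / 0.227 = 125,000 g.
Volume: 125,000 g ÷ 1.11 g/mL = 112,600 mL.

113 L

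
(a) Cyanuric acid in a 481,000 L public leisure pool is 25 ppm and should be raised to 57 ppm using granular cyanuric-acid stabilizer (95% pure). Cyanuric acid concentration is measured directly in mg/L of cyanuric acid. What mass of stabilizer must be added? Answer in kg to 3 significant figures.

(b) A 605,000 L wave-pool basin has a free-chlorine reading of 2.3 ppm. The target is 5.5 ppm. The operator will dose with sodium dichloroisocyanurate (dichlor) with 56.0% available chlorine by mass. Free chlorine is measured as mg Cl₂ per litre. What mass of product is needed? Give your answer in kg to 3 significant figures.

(a) 16.2 kg; (b) 3.46 kg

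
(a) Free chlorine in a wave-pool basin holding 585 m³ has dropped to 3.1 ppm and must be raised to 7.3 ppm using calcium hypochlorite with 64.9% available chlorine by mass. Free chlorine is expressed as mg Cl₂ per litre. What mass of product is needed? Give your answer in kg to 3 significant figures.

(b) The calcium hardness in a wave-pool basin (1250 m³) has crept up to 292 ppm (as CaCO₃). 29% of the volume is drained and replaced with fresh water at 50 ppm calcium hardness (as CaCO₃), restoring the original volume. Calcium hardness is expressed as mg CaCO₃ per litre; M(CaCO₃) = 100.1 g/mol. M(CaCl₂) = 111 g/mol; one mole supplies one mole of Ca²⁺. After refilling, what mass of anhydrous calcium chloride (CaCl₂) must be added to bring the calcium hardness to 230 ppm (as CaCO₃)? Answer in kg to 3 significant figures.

(a) 3.79 kg; (b) 11.3 kg

(a) Volume: 585 m³ = 585,000 L.
(a) Chlorine deficit: 7.3 − 3.1 = 4.2 ppm = 4.2 mg/L as Cl₂.
(a) Cl₂ equivalent needed: 4.2 mg/L × 585,000 L = 2,457,000 mg = 2457 g.
(a) Product at 64.9% available chlorine: 2457 / 0.649 = 3786 g.

(b) Volume: 1250 m³ = 1,250,000 L.
(b) After draining 29% and refilling: 292 × 0.71 + 50 × 0.29 = 221.82 ppm.
(b) Deficit to target: 230 − 221.82 = 8.18 mg/L.
(b) As CaCO₃: 8.18 mg/L × 1,250,000 L = 10,230 g; ÷ 100.1 = 102.1 mol Ca²⁺.
(b) Mass: 102.1 × 111 = 11,340 g.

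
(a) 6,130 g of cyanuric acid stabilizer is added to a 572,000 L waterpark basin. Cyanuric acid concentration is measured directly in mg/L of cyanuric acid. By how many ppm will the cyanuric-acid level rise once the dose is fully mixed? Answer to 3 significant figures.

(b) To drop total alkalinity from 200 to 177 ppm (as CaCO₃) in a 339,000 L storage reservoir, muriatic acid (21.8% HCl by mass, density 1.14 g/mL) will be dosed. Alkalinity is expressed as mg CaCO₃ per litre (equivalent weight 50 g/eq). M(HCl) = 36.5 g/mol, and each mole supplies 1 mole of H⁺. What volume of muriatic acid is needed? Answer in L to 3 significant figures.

(a) Rise: 6,130 g / 572,000 L × 1000 = 10.72 mg/L.

(b) Alkalinity to neutralize: (200 − 177) = 23 mg/L as CaCO₃ × 339,000 L = 7797 g as CaCO₃.
(b) Equivalents of H⁺ required: 7797 ÷ 50 g/eq = 155.9 eq = 155.9 mol HCl.
(b) Mass of HCl: 155.9 × 36.5 = 5692 g.
(b) Mass of 21.8% solution: 5692 / 0.218 = 26,110 g.
(b) Volume: 26,110 g ÷ 1.14 g/mL = 22,900 mL.

(a) 10.7 ppm; (b) 22.9 L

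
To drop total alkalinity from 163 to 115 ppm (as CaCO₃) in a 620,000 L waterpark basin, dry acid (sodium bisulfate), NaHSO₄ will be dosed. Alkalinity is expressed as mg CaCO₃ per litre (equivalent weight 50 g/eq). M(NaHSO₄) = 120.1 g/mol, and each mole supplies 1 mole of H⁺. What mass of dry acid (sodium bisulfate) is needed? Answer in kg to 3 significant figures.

71.5 kg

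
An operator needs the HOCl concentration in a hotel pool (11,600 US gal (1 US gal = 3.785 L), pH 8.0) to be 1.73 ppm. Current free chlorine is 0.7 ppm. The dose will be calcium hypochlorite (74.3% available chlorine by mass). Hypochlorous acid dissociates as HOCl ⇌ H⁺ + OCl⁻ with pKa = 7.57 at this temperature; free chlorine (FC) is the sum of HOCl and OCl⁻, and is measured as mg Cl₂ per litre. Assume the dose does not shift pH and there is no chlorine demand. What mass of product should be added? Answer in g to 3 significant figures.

Volume: 11,600 US gal × 3.785 L/gal = 43,906 L.
[OCl⁻]/[HOCl] = 10^(pH − pKa) = 10^(8.0 − 7.57) = 2.692; fraction as HOCl = 1/(1 + 2.692) = 0.2709.
Free chlorine required for 1.73 ppm HOCl: 1.73 / 0.2709 = 6.386 ppm.
FC to add: 6.386 − 0.7 = 5.686 mg/L as Cl₂.
Cl₂ equivalent: 5.686 mg/L × 43,906 L = 249.7 g.
Product at 74.3% available Cl: 249.7 / 0.743 = 336 g.

336 g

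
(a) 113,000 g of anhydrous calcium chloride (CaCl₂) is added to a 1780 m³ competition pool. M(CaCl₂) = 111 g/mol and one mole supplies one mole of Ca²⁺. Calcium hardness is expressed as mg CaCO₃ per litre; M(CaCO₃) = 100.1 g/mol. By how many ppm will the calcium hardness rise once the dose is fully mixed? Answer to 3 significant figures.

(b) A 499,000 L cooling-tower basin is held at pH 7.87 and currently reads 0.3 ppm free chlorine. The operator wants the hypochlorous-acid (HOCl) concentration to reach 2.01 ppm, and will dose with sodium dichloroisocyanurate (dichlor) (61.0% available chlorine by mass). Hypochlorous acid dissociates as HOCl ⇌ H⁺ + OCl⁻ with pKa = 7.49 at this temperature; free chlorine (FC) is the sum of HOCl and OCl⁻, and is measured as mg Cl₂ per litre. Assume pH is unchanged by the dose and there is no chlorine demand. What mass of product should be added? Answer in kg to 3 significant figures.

(a) Volume: 1780 m³ = 1,780,000 L.
(a) Moles of Ca²⁺: 113,000 g ÷ 111 g/mol = 1018 mol.
(a) As CaCO₃: 1018 mol × 100.1 g/mol = 101,900 g.
(a) Rise: 101,900 g / 1,780,000 L × 1000 = 57.25 mg/L.

(b) [OCl⁻]/[HOCl] = 10^(pH − pKa) = 10^(7.87 − 7.49) = 2.399; fraction as HOCl = 1/(1 + 2.399) = 0.2942.
(b) Free chlorine required for 2.01 ppm HOCl: 2.01 / 0.2942 = 6.832 ppm.
(b) FC to add: 6.832 − 0.3 = 6.532 mg/L as Cl₂.
(b) Cl₂ equivalent: 6.532 mg/L × 499,000 L = 3259 g.
(b) Product at 61.0% available Cl: 3259 / 0.61 = 5343 g.

(a) 57.2 ppm; (b) 5.34 kg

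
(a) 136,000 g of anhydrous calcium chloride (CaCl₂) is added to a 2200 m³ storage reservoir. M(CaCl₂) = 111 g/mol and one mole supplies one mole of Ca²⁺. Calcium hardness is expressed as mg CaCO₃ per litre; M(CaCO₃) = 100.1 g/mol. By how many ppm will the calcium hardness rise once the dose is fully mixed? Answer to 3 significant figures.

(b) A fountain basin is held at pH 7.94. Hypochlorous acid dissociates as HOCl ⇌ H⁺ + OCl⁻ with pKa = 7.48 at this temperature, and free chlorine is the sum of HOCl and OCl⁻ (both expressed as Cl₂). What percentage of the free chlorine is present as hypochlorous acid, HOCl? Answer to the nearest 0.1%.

(a) 55.7 ppm; (b) 25.7%

(a) Volume: 2200 m³ = 2,200,000 L.
(a) Moles of Ca²⁺: 136,000 g ÷ 111 g/mol = 1225 mol.
(a) As CaCO₃: 1225 mol × 100.1 g/mol = 122,600 g.
(a) Rise: 122,600 g / 2,200,000 L × 1000 = 55.75 mg/L.

(b) [OCl⁻]/[HOCl] = 10^(pH − pKa) = 10^(7.94 − 7.48) = 10^0.46 = 2.884.
(b) Fraction as HOCl = 1 / (1 + 2.884) = 0.2575.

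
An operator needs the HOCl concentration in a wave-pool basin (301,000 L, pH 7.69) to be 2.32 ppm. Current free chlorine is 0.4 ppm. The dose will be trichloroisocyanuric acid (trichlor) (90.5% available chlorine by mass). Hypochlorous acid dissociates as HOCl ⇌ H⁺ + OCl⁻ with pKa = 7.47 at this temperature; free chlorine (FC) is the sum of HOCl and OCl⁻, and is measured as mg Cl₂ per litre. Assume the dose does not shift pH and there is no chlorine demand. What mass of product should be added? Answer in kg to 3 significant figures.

1.92 kg

[OCl⁻]/[HOCl] = 10^(pH − pKa) = 10^(7.69 − 7.47) = 1.66; fraction as HOCl = 1/(1 + 1.66) = 0.376.
Free chlorine required for 2.32 ppm HOCl: 2.32 / 0.376 = 6.17 ppm.
FC to add: 6.17 − 0.4 = 5.77 mg/L as Cl₂.
Cl₂ equivalent: 5.77 mg/L × 301,000 L = 1737 g.
Product at 90.5% available Cl: 1737 / 0.905 = 1919 g.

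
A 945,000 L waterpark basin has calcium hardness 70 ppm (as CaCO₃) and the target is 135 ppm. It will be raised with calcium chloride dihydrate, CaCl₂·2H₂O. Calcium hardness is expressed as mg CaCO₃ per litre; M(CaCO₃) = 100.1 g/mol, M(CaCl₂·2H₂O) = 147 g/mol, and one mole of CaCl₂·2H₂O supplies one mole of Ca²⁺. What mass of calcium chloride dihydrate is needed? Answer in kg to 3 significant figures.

Hardness to add: (135 − 70) = 65 mg/L as CaCO₃ × 945,000 L = 61,420 g as CaCO₃.
Moles of Ca²⁺ (1 mol Ca²⁺ ≡ 1 mol CaCO₃): 61,420 / 100.1 g/mol = 613.6 mol.
Mass of CaCl₂·2H₂O: 613.6 × 147 = 90,200 g.

90.2 kg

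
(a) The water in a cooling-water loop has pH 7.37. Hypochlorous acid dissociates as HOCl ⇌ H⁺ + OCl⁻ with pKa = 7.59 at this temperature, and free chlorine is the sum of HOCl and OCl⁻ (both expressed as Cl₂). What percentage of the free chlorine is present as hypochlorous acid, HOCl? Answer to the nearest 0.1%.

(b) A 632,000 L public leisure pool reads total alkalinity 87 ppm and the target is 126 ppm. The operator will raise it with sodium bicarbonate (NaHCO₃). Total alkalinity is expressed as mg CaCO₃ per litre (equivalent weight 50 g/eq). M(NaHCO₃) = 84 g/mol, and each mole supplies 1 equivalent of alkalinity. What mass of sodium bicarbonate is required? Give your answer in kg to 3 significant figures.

(a) 62.4%; (b) 41.4 kg

(a) [OCl⁻]/[HOCl] = 10^(pH − pKa) = 10^(7.37 − 7.59) = 10^-0.22 = 0.6026.
(a) Fraction as HOCl = 1 / (1 + 0.6026) = 0.624.

(b) Alkalinity to add: (126 − 87) = 39 mg/L as CaCO₃ × 632,000 L = 24,650 g as CaCO₃.
(b) Equivalents: 24,650 g ÷ 50 g/eq = 493 eq.
(b) NaHCO₃ supplies 1 eq per mole → 493 mol.
(b) Mass: 493 mol × 84 g/mol = 41,410 g.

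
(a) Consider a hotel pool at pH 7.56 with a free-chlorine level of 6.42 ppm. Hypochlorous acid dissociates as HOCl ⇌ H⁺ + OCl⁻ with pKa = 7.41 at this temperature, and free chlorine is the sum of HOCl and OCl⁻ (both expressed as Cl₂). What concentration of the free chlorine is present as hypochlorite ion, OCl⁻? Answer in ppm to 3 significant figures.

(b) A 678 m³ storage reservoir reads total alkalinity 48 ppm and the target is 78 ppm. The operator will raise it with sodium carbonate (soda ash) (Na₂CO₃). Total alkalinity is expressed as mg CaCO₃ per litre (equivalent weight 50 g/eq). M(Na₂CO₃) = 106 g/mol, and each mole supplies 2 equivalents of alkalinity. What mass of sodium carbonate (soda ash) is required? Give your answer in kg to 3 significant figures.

(a) 3.76 ppm; (b) 21.6 kg

(a) [OCl⁻]/[HOCl] = 10^(pH − pKa) = 10^(7.56 − 7.41) = 10^0.15 = 1.413.
(a) Fraction as HOCl = 1 / (1 + 1.413) = 0.4145.
(a) OCl⁻ = (1 − 0.4145) × 6.42 ppm = 3.759 ppm.

(b) Volume: 678 m³ = 678,000 L.
(b) Alkalinity to add: (78 − 48) = 30 mg/L as CaCO₃ × 678,000 L = 20,340 g as CaCO₃.
(b) Equivalents: 20,340 g ÷ 50 g/eq = 406.8 eq.
(b) Each mole of Na₂CO₃ supplies 2 eq, so 406.8 / 2 = 203.4 mol.
(b) Mass: 203.4 mol × 106 g/mol = 21,560 g.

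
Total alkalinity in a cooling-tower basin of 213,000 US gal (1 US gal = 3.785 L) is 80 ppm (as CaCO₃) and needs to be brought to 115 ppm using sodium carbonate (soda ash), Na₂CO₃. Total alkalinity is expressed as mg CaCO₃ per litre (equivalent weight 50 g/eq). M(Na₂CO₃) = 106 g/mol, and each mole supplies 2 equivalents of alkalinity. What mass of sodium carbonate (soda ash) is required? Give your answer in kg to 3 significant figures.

29.9 kg

Volume: 213,000 US gal × 3.785 L/gal = 806,205 L.
Alkalinity to add: (115 − 80) = 35 mg/L as CaCO₃ × 806,205 L = 28,220 g as CaCO₃.
Equivalents: 28,220 g ÷ 50 g/eq = 564.3 eq.
Each mole of Na₂CO₃ supplies 2 eq, so 564.3 / 2 = 282.2 mol.
Mass: 282.2 mol × 106 g/mol = 29,910 g.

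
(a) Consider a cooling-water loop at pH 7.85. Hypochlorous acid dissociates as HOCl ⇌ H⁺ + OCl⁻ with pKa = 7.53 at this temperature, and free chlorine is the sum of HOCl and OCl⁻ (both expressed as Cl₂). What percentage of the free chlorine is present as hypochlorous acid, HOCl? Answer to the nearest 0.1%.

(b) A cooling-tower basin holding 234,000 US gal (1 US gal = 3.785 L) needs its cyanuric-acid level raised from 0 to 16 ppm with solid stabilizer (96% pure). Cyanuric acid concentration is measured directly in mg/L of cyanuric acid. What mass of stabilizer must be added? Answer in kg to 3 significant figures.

(a) 32.4%; (b) 14.8 kg

(a) [OCl⁻]/[HOCl] = 10^(pH − pKa) = 10^(7.85 − 7.53) = 10^0.32 = 2.089.
(a) Fraction as HOCl = 1 / (1 + 2.089) = 0.3237.

(b) Volume: 234,000 US gal × 3.785 L/gal = 885,690 L.
(b) CYA to add: (16 − 0) = 16 mg/L × 885,690 L = 14,170 g cyanuric acid.
(b) At 96% purity: 14,170 / 0.96 = 14,760 g product.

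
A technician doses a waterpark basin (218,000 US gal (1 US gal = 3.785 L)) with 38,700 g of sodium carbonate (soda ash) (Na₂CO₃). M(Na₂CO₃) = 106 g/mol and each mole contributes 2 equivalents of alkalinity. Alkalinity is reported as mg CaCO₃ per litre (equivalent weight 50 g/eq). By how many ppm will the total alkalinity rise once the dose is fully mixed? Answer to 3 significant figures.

44.2 ppm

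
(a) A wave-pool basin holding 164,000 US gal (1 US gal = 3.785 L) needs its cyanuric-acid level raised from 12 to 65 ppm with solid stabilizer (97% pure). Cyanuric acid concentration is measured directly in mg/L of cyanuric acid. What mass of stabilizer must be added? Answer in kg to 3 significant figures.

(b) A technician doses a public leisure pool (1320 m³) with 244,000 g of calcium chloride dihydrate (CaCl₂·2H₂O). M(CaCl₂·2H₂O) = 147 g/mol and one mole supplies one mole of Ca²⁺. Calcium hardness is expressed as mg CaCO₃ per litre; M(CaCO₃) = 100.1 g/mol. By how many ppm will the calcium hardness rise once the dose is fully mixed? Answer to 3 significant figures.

(a) Volume: 164,000 US gal × 3.785 L/gal = 620,740 L.
(a) CYA to add: (65 − 12) = 53 mg/L × 620,740 L = 32,900 g cyanuric acid.
(a) At 97% purity: 32,900 / 0.97 = 33,920 g product.

(b) Volume: 1320 m³ = 1,320,000 L.
(b) Moles of Ca²⁺: 244,000 g ÷ 147 g/mol = 1660 mol.
(b) As CaCO₃: 1660 mol × 100.1 g/mol = 166,200 g.
(b) Rise: 166,200 g / 1,320,000 L × 1000 = 125.9 mg/L.

(a) 33.9 kg; (b) 126 ppm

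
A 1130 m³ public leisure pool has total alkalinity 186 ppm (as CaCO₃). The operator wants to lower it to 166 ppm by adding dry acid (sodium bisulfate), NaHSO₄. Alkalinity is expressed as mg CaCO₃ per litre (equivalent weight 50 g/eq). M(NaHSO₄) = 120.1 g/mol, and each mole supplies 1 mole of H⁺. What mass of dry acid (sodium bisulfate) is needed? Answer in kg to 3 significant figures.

Volume: 1130 m³ = 1,130,000 L.
Alkalinity to neutralize: (186 − 166) = 20 mg/L as CaCO₃ × 1,130,000 L = 22,600 g as CaCO₃.
Equivalents of H⁺ required: 22,600 ÷ 50 g/eq = 452 eq = 452 mol NaHSO₄.
Mass of NaHSO₄: 452 × 120.1 = 54,290 g.

54.3 kg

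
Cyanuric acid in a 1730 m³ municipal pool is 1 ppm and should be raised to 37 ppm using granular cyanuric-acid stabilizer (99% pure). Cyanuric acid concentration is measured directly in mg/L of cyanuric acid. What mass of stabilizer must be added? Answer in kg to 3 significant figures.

62.9 kg

Volume: 1730 m³ = 1,730,000 L.
CYA to add: (37 − 1) = 36 mg/L × 1,730,000 L = 62,280 g cyanuric acid.
At 99% purity: 62,280 / 0.99 = 62,910 g product.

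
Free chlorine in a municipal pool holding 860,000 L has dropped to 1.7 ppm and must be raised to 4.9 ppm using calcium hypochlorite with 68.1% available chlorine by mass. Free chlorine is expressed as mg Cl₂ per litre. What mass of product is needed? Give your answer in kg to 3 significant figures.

4.04 kg

Chlorine deficit: 4.9 − 1.7 = 3.2 ppm = 3.2 mg/L as Cl₂.
Cl₂ equivalent needed: 3.2 mg/L × 860,000 L = 2,752,000 mg = 2752 g.
Product at 68.1% available chlorine: 2752 / 0.681 = 4041 g.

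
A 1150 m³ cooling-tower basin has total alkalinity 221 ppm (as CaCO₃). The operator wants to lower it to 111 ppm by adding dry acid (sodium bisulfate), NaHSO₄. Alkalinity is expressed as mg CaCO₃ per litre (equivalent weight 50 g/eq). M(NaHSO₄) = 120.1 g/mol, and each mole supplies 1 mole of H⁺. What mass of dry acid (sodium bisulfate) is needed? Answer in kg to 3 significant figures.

304 kg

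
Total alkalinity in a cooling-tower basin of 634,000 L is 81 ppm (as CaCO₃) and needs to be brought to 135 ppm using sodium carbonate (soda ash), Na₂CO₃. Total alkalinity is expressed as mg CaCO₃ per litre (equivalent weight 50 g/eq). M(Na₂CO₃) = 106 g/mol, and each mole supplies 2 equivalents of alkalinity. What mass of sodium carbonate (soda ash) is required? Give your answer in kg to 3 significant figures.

Alkalinity to add: (135 − 81) = 54 mg/L as CaCO₃ × 634,000 L = 34,240 g as CaCO₃.
Equivalents: 34,240 g ÷ 50 g/eq = 684.7 eq.
Each mole of Na₂CO₃ supplies 2 eq, so 684.7 / 2 = 342.4 mol.
Mass: 342.4 mol × 106 g/mol = 36,290 g.

36.3 kg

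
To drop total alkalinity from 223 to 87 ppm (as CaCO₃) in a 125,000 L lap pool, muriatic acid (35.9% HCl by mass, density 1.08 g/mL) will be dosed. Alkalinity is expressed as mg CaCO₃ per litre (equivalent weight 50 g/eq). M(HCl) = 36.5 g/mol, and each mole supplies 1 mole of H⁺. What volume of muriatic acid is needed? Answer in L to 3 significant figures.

Alkalinity to neutralize: (223 − 87) = 136 mg/L as CaCO₃ × 125,000 L = 17,000 g as CaCO₃.
Equivalents of H⁺ required: 17,000 ÷ 50 g/eq = 340 eq = 340 mol HCl.
Mass of HCl: 340 × 36.5 = 12,410 g.
Mass of 35.9% solution: 12,410 / 0.359 = 34,570 g.
Volume: 34,570 g ÷ 1.08 g/mL = 32,010 mL.

32.0 L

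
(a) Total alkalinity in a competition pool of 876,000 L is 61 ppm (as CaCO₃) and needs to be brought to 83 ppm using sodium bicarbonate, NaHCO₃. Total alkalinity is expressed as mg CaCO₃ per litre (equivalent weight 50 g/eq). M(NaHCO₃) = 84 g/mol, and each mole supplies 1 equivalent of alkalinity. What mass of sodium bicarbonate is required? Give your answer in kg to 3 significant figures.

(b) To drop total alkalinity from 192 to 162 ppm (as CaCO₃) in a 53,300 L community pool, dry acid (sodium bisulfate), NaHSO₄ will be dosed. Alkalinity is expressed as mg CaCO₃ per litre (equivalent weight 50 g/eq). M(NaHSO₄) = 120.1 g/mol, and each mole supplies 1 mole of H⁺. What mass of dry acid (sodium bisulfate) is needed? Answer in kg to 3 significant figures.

(a) Alkalinity to add: (83 − 61) = 22 mg/L as CaCO₃ × 876,000 L = 19,270 g as CaCO₃.
(a) Equivalents: 19,270 g ÷ 50 g/eq = 385.4 eq.
(a) NaHCO₃ supplies 1 eq per mole → 385.4 mol.
(a) Mass: 385.4 mol × 84 g/mol = 32,380 g.

(b) Alkalinity to neutralize: (192 − 162) = 30 mg/L as CaCO₃ × 53,300 L = 1599 g as CaCO₃.
(b) Equivalents of H⁺ required: 1599 ÷ 50 g/eq = 31.98 eq = 31.98 mol NaHSO₄.
(b) Mass of NaHSO₄: 31.98 × 120.1 = 3841 g.

(a) 32.4 kg; (b) 3.84 kg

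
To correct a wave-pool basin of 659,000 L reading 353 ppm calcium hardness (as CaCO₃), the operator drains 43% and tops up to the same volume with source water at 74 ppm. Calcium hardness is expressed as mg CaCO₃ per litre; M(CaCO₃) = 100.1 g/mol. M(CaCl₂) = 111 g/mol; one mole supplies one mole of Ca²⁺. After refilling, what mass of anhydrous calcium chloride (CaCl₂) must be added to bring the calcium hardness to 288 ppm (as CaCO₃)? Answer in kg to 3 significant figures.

40.2 kg

After draining 43% and refilling: 353 × 0.57 + 74 × 0.43 = 233.03 ppm.
Deficit to target: 288 − 233.03 = 54.97 mg/L.
As CaCO₃: 54.97 mg/L × 659,000 L = 36,230 g; ÷ 100.1 = 361.9 mol Ca²⁺.
Mass: 361.9 × 111 = 40,170 g.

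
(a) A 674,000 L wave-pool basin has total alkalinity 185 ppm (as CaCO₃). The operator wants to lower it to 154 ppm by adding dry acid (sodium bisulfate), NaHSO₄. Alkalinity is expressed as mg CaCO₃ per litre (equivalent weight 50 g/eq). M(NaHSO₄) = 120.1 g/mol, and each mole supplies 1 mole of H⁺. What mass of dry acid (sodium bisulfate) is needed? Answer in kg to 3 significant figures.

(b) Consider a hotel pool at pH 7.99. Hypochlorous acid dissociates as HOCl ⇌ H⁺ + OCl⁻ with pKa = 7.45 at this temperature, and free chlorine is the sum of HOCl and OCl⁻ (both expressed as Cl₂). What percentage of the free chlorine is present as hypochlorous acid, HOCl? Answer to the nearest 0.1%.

(a) 50.2 kg; (b) 22.4%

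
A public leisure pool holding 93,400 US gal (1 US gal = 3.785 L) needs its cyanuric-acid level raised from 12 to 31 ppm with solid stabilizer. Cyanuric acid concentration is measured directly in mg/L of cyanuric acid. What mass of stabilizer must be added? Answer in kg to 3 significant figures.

6.72 kg

Volume: 93,400 US gal × 3.785 L/gal = 353,519 L.
CYA to add: (31 − 12) = 19 mg/L × 353,519 L = 6717 g cyanuric acid.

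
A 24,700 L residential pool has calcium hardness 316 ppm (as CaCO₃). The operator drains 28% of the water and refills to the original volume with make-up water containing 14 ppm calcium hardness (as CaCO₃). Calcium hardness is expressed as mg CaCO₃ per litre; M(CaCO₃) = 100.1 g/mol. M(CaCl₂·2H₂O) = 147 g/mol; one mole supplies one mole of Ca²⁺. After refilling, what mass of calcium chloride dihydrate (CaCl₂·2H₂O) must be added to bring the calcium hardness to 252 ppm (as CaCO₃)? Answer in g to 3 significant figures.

746 g

After draining 28% and refilling: 316 × 0.72 + 14 × 0.28 = 231.44 ppm.
Deficit to target: 252 − 231.44 = 20.56 mg/L.
As CaCO₃: 20.56 mg/L × 24,700 L = 507.8 g; ÷ 100.1 = 5.073 mol Ca²⁺.
Mass: 5.073 × 147 = 745.8 g.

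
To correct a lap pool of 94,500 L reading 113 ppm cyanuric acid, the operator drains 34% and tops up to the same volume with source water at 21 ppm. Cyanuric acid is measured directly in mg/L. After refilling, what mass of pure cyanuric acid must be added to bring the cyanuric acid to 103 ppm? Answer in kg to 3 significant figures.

2.01 kg

After draining 34% and refilling: 113 × 0.66 + 21 × 0.34 = 81.72 ppm.
Deficit to target: 103 − 81.72 = 21.28 mg/L.
Mass: 21.28 mg/L × 94,500 L = 2011 g cyanuric acid.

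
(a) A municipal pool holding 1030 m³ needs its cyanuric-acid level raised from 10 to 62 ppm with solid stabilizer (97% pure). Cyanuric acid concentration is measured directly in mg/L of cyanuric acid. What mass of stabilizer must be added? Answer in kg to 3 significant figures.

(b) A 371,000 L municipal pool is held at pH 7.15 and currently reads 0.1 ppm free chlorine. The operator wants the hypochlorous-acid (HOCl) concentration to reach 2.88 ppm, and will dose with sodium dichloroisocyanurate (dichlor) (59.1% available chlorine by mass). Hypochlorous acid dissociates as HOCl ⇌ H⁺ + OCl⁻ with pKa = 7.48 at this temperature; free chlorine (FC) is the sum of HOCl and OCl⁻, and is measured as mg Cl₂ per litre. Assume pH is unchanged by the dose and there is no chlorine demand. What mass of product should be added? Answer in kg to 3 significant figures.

(a) Volume: 1030 m³ = 1,030,000 L.
(a) CYA to add: (62 − 10) = 52 mg/L × 1,030,000 L = 53,560 g cyanuric acid.
(a) At 97% purity: 53,560 / 0.97 = 55,220 g product.

(b) [OCl⁻]/[HOCl] = 10^(pH − pKa) = 10^(7.15 − 7.48) = 0.4677; fraction as HOCl = 1/(1 + 0.4677) = 0.6813.
(b) Free chlorine required for 2.88 ppm HOCl: 2.88 / 0.6813 = 4.227 ppm.
(b) FC to add: 4.227 − 0.1 = 4.127 mg/L as Cl₂.
(b) Cl₂ equivalent: 4.127 mg/L × 371,000 L = 1531 g.
(b) Product at 59.1% available Cl: 1531 / 0.591 = 2591 g.

(a) 55.2 kg; (b) 2.59 kg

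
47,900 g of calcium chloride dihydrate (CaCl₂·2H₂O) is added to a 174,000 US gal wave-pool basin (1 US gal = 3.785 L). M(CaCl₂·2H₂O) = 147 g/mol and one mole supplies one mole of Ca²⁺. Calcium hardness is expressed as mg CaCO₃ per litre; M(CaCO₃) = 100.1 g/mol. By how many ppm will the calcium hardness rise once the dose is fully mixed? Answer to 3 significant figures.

Volume: 174,000 US gal × 3.785 L/gal = 658,590 L.
Moles of Ca²⁺: 47,900 g ÷ 147 g/mol = 325.9 mol.
As CaCO₃: 325.9 mol × 100.1 g/mol = 32,620 g.
Rise: 32,620 g / 658,590 L × 1000 = 49.53 mg/L.

49.5 ppm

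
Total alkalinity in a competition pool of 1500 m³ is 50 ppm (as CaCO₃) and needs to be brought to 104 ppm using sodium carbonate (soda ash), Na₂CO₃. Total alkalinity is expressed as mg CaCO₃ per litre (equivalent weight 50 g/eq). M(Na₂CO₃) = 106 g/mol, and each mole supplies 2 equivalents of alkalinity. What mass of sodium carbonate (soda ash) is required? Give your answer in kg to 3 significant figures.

85.9 kg

Volume: 1500 m³ = 1,500,000 L.
Alkalinity to add: (104 − 50) = 54 mg/L as CaCO₃ × 1,500,000 L = 81,000 g as CaCO₃.
Equivalents: 81,000 g ÷ 50 g/eq = 1620 eq.
Each mole of Na₂CO₃ supplies 2 eq, so 1620 / 2 = 810 mol.
Mass: 810 mol × 106 g/mol = 85,860 g.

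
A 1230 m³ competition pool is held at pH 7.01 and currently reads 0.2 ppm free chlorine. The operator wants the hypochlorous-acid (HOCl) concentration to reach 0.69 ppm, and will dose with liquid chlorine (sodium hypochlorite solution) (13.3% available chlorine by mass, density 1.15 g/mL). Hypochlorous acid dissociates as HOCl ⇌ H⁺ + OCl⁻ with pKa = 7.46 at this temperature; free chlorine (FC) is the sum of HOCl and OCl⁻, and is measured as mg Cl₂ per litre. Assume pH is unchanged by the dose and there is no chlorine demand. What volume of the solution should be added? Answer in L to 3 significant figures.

5.91 L

Volume: 1230 m³ = 1,230,000 L.
[OCl⁻]/[HOCl] = 10^(pH − pKa) = 10^(7.01 − 7.46) = 0.3548; fraction as HOCl = 1/(1 + 0.3548) = 0.7381.
Free chlorine required for 0.69 ppm HOCl: 0.69 / 0.7381 = 0.9348 ppm.
FC to add: 0.9348 − 0.2 = 0.7348 mg/L as Cl₂.
Cl₂ equivalent: 0.7348 mg/L × 1,230,000 L = 903.8 g.
Product at 13.3% available Cl: 903.8 / 0.133 = 6796 g.
Volume: 6796 g ÷ 1.15 g/mL = 5909 mL.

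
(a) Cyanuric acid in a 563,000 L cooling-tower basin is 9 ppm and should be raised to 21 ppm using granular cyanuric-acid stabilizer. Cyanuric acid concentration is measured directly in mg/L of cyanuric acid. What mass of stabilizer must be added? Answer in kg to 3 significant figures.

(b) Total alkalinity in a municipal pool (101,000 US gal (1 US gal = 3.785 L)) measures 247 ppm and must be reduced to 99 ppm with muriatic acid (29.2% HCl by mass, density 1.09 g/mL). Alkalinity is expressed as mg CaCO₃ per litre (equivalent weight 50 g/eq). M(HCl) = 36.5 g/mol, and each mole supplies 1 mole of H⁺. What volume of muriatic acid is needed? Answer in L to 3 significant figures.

(a) CYA to add: (21 − 9) = 12 mg/L × 563,000 L = 6756 g cyanuric acid.

(b) Volume: 101,000 US gal × 3.785 L/gal = 382,285 L.
(b) Alkalinity to neutralize: (247 − 99) = 148 mg/L as CaCO₃ × 382,285 L = 56,580 g as CaCO₃.
(b) Equivalents of H⁺ required: 56,580 ÷ 50 g/eq = 1132 eq = 1132 mol HCl.
(b) Mass of HCl: 1132 × 36.5 = 41,300 g.
(b) Mass of 29.2% solution: 41,300 / 0.292 = 141,400 g.
(b) Volume: 141,400 g ÷ 1.09 g/mL = 129,800 mL.

(a) 6.76 kg; (b) 130 L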